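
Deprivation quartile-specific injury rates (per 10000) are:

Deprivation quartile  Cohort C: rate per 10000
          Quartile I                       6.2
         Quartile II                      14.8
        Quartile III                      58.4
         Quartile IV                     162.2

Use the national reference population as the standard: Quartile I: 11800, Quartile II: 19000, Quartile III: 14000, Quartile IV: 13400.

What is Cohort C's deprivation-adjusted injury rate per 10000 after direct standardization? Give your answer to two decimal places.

57.48

Standard total = 58200; weights = 0.2027, 0.3265, 0.2405, 0.2302.
Standardized rate: 0.2027×6.2 + 0.3265×14.8 + 0.2405×58.4 + 0.2302×162.2 = 57.4818 per 10000.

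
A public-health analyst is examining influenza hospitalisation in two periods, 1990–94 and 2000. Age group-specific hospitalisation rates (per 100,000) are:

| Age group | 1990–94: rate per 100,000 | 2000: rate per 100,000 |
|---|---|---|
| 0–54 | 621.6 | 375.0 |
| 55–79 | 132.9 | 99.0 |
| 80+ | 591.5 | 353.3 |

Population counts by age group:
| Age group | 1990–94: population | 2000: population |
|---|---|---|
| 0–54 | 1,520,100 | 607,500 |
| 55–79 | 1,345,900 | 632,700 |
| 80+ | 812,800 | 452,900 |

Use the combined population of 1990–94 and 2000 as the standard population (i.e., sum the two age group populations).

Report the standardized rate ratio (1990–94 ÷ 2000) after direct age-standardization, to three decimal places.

1.620

Combined standard total = 5,371,900; weights = 0.3961, 0.3683, 0.2356.
1990–94: 0.3961×621.6 + 0.3683×132.9 + 0.2356×591.5 = 434.5080 per 100,000.
2000: 0.3961×375.0 + 0.3683×99.0 + 0.2356×353.3 = 268.2297 per 100,000.
Ratio = 434.5080 ÷ 268.2297 = 1.61991.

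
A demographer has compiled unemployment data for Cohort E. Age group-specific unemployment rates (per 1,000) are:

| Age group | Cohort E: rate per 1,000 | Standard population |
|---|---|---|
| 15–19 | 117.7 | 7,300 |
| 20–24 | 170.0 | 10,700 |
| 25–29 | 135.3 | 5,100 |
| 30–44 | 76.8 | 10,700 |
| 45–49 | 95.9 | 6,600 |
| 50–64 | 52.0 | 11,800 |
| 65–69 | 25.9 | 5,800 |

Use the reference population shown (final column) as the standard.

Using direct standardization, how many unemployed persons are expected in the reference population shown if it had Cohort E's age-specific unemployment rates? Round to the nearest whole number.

5587

Expected unemployed persons = Σ (standard pop × age-specific rate ÷ 1,000)
= 7,300×117.7/1,000 + 10,700×170.0/1,000 + 5,100×135.3/1,000 + 10,700×76.8/1,000 + 6,600×95.9/1,000 + 11,800×52.0/1,000 + 5,800×25.9/1,000
= 859.21 + 1819.00 + 690.03 + 821.76 + 632.94 + 613.60 + 150.22 = 5586.76.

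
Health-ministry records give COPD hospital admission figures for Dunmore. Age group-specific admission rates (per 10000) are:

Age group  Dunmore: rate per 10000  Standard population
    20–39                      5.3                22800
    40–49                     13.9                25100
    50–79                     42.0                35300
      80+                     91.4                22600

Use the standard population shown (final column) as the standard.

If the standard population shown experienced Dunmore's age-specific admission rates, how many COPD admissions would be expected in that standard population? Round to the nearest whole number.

402

Expected COPD admissions = Σ (standard pop × age-specific rate ÷ 10000)
= 22800×5.3/10000 + 25100×13.9/10000 + 35300×42.0/10000 + 22600×91.4/10000
= 12.08 + 34.89 + 148.26 + 206.56 = 401.80.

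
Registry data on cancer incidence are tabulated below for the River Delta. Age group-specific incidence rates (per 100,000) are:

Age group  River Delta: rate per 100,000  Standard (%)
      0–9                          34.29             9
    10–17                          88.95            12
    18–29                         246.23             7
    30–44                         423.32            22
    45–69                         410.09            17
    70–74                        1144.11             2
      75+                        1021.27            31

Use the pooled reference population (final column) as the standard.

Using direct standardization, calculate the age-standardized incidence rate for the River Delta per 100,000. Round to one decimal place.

Standard weights: 0.09, 0.12, 0.07, 0.22, 0.17, 0.02, 0.31.
Standardized rate: 0.0900×34.29 + 0.1200×88.95 + 0.0700×246.23 + 0.2200×423.32 + 0.1700×410.09 + 0.0200×1144.11 + 0.3100×1021.27 = 533.3178 per 100,000.

533.3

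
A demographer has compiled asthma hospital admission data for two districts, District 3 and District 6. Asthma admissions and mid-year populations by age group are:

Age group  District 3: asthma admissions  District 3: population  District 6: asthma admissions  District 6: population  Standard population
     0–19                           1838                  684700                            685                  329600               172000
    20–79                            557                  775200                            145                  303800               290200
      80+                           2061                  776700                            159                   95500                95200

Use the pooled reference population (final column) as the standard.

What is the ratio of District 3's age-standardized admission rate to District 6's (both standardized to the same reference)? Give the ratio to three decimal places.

Age-specific rates per 10000 for District 3: 26.84, 7.19, 26.54.
For District 6: 20.78, 4.77, 16.65.
Standard total = 557400; weights = 0.3086, 0.5206, 0.1708.
District 3: 0.3086×26.84 + 0.5206×7.19 + 0.1708×26.54 = 16.5563 per 10000.
District 6: 0.3086×20.78 + 0.5206×4.77 + 0.1708×16.65 = 11.7415 per 10000.
Ratio = 16.5563 ÷ 11.7415 = 1.41006.

1.410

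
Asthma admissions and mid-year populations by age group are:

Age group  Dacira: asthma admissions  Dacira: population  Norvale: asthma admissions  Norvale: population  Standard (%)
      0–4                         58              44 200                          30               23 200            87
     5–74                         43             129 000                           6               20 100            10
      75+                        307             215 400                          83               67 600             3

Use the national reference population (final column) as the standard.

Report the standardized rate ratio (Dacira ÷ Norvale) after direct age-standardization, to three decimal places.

1.022

Age-specific rates per 10 000 for Dacira: 13.12, 3.33, 14.25.
For Norvale: 12.93, 2.99, 12.28.
Standard weights: 0.87, 0.10, 0.03.
Dacira: 0.8700×13.12 + 0.1000×3.33 + 0.0300×14.25 = 12.1772 per 10 000.
Norvale: 0.8700×12.93 + 0.1000×2.99 + 0.0300×12.28 = 11.9169 per 10 000.
Ratio = 12.1772 ÷ 11.9169 = 1.02185.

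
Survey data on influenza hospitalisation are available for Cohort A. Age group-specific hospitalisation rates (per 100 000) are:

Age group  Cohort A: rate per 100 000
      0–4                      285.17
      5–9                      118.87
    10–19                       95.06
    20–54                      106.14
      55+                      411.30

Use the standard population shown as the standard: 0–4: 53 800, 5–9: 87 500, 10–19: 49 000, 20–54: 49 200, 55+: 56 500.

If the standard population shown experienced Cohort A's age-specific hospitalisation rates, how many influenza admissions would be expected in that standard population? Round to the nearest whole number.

589

Expected influenza admissions = Σ (standard pop × age-specific rate ÷ 100 000)
= 53 800×285.17/100 000 + 87 500×118.87/100 000 + 49 000×95.06/100 000 + 49 200×106.14/100 000 + 56 500×411.30/100 000
= 153.42 + 104.01 + 46.58 + 52.22 + 232.38 = 588.62.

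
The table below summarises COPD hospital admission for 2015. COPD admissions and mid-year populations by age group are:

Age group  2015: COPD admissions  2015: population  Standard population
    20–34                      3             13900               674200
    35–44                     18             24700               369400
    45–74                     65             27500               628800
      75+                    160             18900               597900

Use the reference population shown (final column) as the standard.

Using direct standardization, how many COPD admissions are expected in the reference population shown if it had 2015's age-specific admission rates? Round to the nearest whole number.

Age-specific rates per 10000 for 2015: 2.16, 7.29, 23.64, 84.66.
Expected COPD admissions = Σ (standard pop × age-specific rate ÷ 10000)
= 674200×2.16/10000 + 369400×7.29/10000 + 628800×23.64/10000 + 597900×84.66/10000
= 145.51 + 269.20 + 1486.25 + 5061.59 = 6962.55.

6963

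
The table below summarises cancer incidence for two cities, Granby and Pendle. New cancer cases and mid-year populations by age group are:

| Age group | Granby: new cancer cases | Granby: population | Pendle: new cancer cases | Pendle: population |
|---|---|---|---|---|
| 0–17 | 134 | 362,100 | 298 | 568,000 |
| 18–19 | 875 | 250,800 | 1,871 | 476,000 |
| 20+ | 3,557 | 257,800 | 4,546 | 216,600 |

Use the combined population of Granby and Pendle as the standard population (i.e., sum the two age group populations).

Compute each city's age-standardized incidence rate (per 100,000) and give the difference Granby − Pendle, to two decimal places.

-181.86

Age-specific rates per 100,000 for Granby: 37.01, 348.88, 1379.75.
For Pendle: 52.46, 393.07, 2098.80.
Combined standard total = 2,131,300; weights = 0.4364, 0.3410, 0.2226.
Granby: 0.4364×37.01 + 0.3410×348.88 + 0.2226×1379.75 = 442.2383 per 100,000.
Pendle: 0.4364×52.46 + 0.3410×393.07 + 0.2226×2098.80 = 624.1023 per 100,000.
Difference = 442.2383 − 624.1023 = -181.8641.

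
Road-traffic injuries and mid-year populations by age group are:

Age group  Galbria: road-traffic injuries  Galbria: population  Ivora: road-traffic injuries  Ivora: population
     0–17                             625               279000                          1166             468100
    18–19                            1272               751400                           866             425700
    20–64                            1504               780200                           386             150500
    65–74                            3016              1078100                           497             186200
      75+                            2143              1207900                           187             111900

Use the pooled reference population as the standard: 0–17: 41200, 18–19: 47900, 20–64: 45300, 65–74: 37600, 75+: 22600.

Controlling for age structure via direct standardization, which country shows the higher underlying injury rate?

Ivora

Age-specific rates per 100000 for Galbria: 224.01, 169.28, 192.77, 279.75, 177.42.
For Ivora: 249.09, 203.43, 256.48, 266.92, 167.11.
Standard total = 194600; weights = 0.2117, 0.2461, 0.2328, 0.1932, 0.1161.
Galbria: 0.2117×224.01 + 0.2461×169.28 + 0.2328×192.77 + 0.1932×279.75 + 0.1161×177.42 = 208.6273 per 100000.
Ivora: 0.2117×249.09 + 0.2461×203.43 + 0.2328×256.48 + 0.1932×266.92 + 0.1161×167.11 = 233.4954 per 100000.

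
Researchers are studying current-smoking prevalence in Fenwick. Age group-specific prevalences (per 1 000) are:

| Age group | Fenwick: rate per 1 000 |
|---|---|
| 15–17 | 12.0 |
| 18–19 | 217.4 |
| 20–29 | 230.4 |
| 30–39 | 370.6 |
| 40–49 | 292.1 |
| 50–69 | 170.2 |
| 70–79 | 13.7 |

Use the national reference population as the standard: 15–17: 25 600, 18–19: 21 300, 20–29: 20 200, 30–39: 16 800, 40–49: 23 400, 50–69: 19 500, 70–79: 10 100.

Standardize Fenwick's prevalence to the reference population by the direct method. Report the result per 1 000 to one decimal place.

190.7

Standard total = 136 900; weights = 0.1870, 0.1556, 0.1476, 0.1227, 0.1709, 0.1424, 0.0738.
Standardized rate: 0.1870×12.0 + 0.1556×217.4 + 0.1476×230.4 + 0.1227×370.6 + 0.1709×292.1 + 0.1424×170.2 + 0.0738×13.7 = 190.7260 per 1 000.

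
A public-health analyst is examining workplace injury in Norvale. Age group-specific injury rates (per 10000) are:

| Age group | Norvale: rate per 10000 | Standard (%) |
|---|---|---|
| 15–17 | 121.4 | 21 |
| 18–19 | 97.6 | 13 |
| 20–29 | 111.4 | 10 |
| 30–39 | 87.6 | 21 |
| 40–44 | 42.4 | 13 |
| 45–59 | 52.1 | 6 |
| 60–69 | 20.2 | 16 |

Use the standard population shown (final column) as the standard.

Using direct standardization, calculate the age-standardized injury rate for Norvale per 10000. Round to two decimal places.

Standard weights: 0.21, 0.13, 0.10, 0.21, 0.13, 0.06, 0.16.
Standardized rate: 0.2100×121.4 + 0.1300×97.6 + 0.1000×111.4 + 0.2100×87.6 + 0.1300×42.4 + 0.0600×52.1 + 0.1600×20.2 = 79.5880 per 10000.

79.59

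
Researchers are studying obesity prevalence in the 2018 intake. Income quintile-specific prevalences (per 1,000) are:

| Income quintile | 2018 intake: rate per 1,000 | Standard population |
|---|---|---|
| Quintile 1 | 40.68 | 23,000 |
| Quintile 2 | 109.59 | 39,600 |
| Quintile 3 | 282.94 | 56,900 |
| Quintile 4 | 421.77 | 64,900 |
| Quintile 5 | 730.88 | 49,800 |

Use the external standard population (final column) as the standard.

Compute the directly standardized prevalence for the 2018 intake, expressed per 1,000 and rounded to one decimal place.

363.6

Standard total = 234,200; weights = 0.0982, 0.1691, 0.2430, 0.2771, 0.2126.
Standardized rate: 0.0982×40.68 + 0.1691×109.59 + 0.2430×282.94 + 0.2771×421.77 + 0.2126×730.88 = 363.5584 per 1,000.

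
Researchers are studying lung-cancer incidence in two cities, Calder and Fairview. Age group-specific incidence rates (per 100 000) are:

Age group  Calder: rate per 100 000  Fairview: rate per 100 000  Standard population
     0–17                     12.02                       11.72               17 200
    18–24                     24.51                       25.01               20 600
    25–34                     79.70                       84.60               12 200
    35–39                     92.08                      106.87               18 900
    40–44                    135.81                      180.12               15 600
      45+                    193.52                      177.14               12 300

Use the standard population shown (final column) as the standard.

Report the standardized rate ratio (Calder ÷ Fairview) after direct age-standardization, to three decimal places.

0.905

Standard total = 96 800; weights = 0.1777, 0.2128, 0.1260, 0.1952, 0.1612, 0.1271.
Calder: 0.1777×12.02 + 0.2128×24.51 + 0.1260×79.70 + 0.1952×92.08 + 0.1612×135.81 + 0.1271×193.52 = 81.8516 per 100 000.
Fairview: 0.1777×11.72 + 0.2128×25.01 + 0.1260×84.60 + 0.1952×106.87 + 0.1612×180.12 + 0.1271×177.14 = 90.4695 per 100 000.
Ratio = 81.8516 ÷ 90.4695 = 0.90474.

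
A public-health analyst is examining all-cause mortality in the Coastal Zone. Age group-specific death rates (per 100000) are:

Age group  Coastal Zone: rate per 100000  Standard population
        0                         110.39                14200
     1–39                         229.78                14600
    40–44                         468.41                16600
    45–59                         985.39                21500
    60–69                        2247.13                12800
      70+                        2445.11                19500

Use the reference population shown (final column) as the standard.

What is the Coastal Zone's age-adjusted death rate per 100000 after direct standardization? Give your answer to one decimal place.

1112.2

Standard total = 99200; weights = 0.1431, 0.1472, 0.1673, 0.2167, 0.1290, 0.1966.
Standardized rate: 0.1431×110.39 + 0.1472×229.78 + 0.1673×468.41 + 0.2167×985.39 + 0.1290×2247.13 + 0.1966×2445.11 = 1112.1646 per 100000.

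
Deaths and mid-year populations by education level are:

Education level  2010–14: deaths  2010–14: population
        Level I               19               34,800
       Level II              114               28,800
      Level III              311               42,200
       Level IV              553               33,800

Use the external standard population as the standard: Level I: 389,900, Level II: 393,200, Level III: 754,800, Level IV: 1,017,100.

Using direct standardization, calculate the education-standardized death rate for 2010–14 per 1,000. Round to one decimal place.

9.4

Education-specific rates per 1,000 for 2010–14: 0.546, 3.958, 7.370, 16.361.
Standard total = 2,555,000; weights = 0.1526, 0.1539, 0.2954, 0.3981.
Standardized rate: 0.1526×0.546 + 0.1539×3.958 + 0.2954×7.370 + 0.3981×16.361 = 9.3826 per 1,000.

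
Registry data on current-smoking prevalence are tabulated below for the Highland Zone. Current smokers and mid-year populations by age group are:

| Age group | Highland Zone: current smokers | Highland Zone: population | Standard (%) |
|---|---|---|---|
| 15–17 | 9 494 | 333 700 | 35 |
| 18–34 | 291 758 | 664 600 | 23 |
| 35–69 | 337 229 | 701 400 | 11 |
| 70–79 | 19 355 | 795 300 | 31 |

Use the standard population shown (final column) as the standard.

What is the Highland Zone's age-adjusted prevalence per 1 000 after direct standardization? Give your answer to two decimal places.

171.36

Age-specific rates per 1 000 for the Highland Zone: 28.451, 438.998, 480.794, 24.337.
Standard weights: 0.35, 0.23, 0.11, 0.31.
Standardized rate: 0.3500×28.451 + 0.2300×438.998 + 0.1100×480.794 + 0.3100×24.337 = 171.3590 per 1 000.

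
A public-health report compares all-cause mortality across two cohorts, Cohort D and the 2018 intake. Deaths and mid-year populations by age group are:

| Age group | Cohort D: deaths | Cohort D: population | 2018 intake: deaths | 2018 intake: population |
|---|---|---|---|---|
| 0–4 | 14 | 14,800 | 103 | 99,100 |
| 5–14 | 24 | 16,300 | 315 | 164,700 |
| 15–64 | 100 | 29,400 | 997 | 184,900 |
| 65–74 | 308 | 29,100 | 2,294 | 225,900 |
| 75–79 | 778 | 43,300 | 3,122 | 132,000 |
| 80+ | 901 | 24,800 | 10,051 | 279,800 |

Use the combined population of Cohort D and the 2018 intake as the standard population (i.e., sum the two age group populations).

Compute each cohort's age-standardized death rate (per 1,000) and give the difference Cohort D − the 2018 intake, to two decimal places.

-1.03

Age-specific rates per 1,000 for Cohort D: 0.946, 1.472, 3.401, 10.584, 17.968, 36.331.
For the 2018 intake: 1.039, 1.913, 5.392, 10.155, 23.652, 35.922.
Combined standard total = 1,244,100; weights = 0.0916, 0.1455, 0.1723, 0.2050, 0.1409, 0.2448.
Cohort D: 0.0916×0.946 + 0.1455×1.472 + 0.1723×3.401 + 0.2050×10.584 + 0.1409×17.968 + 0.2448×36.331 = 14.4829 per 1,000.
The 2018 intake: 0.0916×1.039 + 0.1455×1.913 + 0.1723×5.392 + 0.2050×10.155 + 0.1409×23.652 + 0.2448×35.922 = 15.5113 per 1,000.
Difference = 14.4829 − 15.5113 = -1.0284.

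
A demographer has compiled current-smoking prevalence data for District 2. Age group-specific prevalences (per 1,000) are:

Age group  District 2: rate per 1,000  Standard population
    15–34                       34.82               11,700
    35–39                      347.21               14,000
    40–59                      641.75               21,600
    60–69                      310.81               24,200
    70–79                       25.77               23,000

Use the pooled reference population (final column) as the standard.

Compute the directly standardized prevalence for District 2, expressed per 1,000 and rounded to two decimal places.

288.30

Standard total = 94,500; weights = 0.1238, 0.1481, 0.2286, 0.2561, 0.2434.
Standardized rate: 0.1238×34.82 + 0.1481×347.21 + 0.2286×641.75 + 0.2561×310.81 + 0.2434×25.77 = 288.3010 per 1,000.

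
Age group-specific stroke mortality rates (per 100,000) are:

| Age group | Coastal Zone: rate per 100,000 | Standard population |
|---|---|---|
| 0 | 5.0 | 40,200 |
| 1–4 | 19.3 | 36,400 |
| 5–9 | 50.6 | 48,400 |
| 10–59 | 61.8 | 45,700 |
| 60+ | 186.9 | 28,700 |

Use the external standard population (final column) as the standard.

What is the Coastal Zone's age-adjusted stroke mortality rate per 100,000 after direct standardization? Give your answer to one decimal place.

Standard total = 199,400; weights = 0.2016, 0.1825, 0.2427, 0.2292, 0.1439.
Standardized rate: 0.2016×5.0 + 0.1825×19.3 + 0.2427×50.6 + 0.2292×61.8 + 0.1439×186.9 = 57.8779 per 100,000.

57.9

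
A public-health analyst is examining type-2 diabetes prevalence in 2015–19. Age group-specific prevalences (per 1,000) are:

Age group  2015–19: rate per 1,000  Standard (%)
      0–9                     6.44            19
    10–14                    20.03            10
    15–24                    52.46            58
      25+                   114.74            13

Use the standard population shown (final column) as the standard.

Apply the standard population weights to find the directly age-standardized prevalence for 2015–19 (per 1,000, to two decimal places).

Standard weights: 0.19, 0.10, 0.58, 0.13.
Standardized rate: 0.1900×6.44 + 0.1000×20.03 + 0.5800×52.46 + 0.1300×114.74 = 48.5696 per 1,000.

48.57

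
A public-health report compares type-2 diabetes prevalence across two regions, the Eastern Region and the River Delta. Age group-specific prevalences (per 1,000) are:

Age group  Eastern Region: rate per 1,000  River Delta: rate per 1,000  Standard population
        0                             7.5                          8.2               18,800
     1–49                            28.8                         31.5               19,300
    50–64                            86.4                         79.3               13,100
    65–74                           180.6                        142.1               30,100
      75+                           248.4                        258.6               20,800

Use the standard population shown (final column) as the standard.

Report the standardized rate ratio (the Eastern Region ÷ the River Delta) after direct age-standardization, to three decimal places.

1.085

Standard total = 102,100; weights = 0.1841, 0.1890, 0.1283, 0.2948, 0.2037.
The Eastern Region: 0.1841×7.5 + 0.1890×28.8 + 0.1283×86.4 + 0.2948×180.6 + 0.2037×248.4 = 121.7577 per 1,000.
The River Delta: 0.1841×8.2 + 0.1890×31.5 + 0.1283×79.3 + 0.2948×142.1 + 0.2037×258.6 = 112.2138 per 1,000.
Ratio = 121.7577 ÷ 112.2138 = 1.08505.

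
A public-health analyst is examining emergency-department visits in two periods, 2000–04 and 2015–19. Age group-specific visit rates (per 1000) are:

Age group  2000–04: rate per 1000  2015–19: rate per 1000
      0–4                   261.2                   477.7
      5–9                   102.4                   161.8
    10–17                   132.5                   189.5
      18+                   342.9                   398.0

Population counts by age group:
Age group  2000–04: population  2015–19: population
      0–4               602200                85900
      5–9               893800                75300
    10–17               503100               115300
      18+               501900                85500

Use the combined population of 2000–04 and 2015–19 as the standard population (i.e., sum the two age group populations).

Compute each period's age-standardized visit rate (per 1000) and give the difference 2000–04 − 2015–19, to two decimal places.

Combined standard total = 2863000; weights = 0.2403, 0.3385, 0.2160, 0.2052.
2000–04: 0.2403×261.2 + 0.3385×102.4 + 0.2160×132.5 + 0.2052×342.9 = 196.4111 per 1000.
2015–19: 0.2403×477.7 + 0.3385×161.8 + 0.2160×189.5 + 0.2052×398.0 = 292.1683 per 1000.
Difference = 196.4111 − 292.1683 = -95.7572.

-95.76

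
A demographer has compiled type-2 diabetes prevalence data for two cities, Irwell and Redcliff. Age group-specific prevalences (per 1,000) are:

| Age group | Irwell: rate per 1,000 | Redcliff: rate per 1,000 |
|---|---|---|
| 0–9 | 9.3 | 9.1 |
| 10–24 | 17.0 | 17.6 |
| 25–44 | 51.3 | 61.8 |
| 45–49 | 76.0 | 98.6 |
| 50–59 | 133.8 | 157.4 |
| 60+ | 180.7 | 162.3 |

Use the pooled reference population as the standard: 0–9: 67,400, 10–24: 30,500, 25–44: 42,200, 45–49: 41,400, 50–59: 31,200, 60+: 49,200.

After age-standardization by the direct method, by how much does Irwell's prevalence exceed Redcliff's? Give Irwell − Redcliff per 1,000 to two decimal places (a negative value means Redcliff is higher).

Standard total = 261,900; weights = 0.2574, 0.1165, 0.1611, 0.1581, 0.1191, 0.1879.
Irwell: 0.2574×9.3 + 0.1165×17.0 + 0.1611×51.3 + 0.1581×76.0 + 0.1191×133.8 + 0.1879×180.7 = 74.5383 per 1,000.
Redcliff: 0.2574×9.1 + 0.1165×17.6 + 0.1611×61.8 + 0.1581×98.6 + 0.1191×157.4 + 0.1879×162.3 = 79.1759 per 1,000.
Difference = 74.5383 − 79.1759 = -4.6376.

-4.64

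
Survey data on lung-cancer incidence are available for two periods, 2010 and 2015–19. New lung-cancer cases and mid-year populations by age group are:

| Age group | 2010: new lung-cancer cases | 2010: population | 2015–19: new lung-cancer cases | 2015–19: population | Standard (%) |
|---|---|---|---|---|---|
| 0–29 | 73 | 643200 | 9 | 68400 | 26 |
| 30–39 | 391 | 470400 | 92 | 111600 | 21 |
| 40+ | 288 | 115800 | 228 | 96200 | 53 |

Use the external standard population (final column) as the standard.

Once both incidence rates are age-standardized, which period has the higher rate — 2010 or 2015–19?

2010

Age-specific rates per 100000 for 2010: 11.35, 83.12, 248.70.
For 2015–19: 13.16, 82.44, 237.01.
Standard weights: 0.26, 0.21, 0.53.
2010: 0.2600×11.35 + 0.2100×83.12 + 0.5300×248.70 = 152.2197 per 100000.
2015–19: 0.2600×13.16 + 0.2100×82.44 + 0.5300×237.01 = 146.3462 per 100000.
The crude rates (61.17 vs 119.12) would put 2015–19 higher, but that reflects its age composition; once standardized to a common age structure, 2010 has the higher underlying rate.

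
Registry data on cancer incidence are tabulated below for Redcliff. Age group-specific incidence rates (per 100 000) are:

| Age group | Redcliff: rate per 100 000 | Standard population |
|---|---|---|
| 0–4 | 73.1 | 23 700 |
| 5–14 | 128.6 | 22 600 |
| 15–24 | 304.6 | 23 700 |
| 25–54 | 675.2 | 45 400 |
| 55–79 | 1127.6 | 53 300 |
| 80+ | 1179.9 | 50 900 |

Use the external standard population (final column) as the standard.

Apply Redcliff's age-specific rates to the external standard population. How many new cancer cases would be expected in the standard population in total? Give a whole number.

Expected new cancer cases = Σ (standard pop × age-specific rate ÷ 100 000)
= 23 700×73.1/100 000 + 22 600×128.6/100 000 + 23 700×304.6/100 000 + 45 400×675.2/100 000 + 53 300×1127.6/100 000 + 50 900×1179.9/100 000
= 17.32 + 29.06 + 72.19 + 306.54 + 601.01 + 600.57 = 1626.70.

1627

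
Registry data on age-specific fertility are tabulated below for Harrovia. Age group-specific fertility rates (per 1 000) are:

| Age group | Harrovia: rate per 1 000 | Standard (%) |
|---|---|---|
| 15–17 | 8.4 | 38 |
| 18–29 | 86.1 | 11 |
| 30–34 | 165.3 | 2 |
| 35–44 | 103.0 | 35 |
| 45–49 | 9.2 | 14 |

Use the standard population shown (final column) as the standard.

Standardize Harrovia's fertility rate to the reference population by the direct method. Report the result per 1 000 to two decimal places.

Standard weights: 0.38, 0.11, 0.02, 0.35, 0.14.
Standardized rate: 0.3800×8.4 + 0.1100×86.1 + 0.0200×165.3 + 0.3500×103.0 + 0.1400×9.2 = 53.3070 per 1 000.

53.31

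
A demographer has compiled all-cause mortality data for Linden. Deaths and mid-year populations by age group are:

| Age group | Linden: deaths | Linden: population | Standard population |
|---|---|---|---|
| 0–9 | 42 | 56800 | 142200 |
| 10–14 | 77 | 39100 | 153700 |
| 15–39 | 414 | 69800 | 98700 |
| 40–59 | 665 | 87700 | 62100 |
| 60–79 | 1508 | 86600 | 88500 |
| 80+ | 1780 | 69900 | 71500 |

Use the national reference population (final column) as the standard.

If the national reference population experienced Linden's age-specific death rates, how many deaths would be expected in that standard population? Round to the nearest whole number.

Age-specific rates per 1000 for Linden: 0.739, 1.969, 5.931, 7.583, 17.413, 25.465.
Expected deaths = Σ (standard pop × age-specific rate ÷ 1000)
= 142200×0.739/1000 + 153700×1.969/1000 + 98700×5.931/1000 + 62100×7.583/1000 + 88500×17.413/1000 + 71500×25.465/1000
= 105.15 + 302.68 + 585.41 + 470.88 + 1541.09 + 1820.74 = 4825.96.

4826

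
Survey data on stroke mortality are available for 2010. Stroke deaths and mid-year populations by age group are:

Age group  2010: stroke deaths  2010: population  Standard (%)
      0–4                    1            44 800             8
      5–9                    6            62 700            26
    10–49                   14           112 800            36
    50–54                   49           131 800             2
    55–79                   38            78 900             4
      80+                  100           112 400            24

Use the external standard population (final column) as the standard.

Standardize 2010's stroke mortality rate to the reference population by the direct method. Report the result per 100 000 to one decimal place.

31.2

Age-specific rates per 100 000 for 2010: 2.23, 9.57, 12.41, 37.18, 48.16, 88.97.
Standard weights: 0.08, 0.26, 0.36, 0.02, 0.04, 0.24.
Standardized rate: 0.0800×2.23 + 0.2600×9.57 + 0.3600×12.41 + 0.0200×37.18 + 0.0400×48.16 + 0.2400×88.97 = 31.1570 per 100 000.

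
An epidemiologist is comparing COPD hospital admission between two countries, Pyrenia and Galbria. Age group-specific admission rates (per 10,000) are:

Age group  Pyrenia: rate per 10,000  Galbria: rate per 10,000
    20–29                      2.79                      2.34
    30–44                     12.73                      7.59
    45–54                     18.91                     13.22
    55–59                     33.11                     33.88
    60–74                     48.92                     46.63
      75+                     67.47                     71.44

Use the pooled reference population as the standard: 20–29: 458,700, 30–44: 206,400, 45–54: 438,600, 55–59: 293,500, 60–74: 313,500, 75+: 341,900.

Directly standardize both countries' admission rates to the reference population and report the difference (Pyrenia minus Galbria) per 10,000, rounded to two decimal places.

1.41

Standard total = 2,052,600; weights = 0.2235, 0.1006, 0.2137, 0.1430, 0.1527, 0.1666.
Pyrenia: 0.2235×2.79 + 0.1006×12.73 + 0.2137×18.91 + 0.1430×33.11 + 0.1527×48.92 + 0.1666×67.47 = 29.3888 per 10,000.
Galbria: 0.2235×2.34 + 0.1006×7.59 + 0.2137×13.22 + 0.1430×33.88 + 0.1527×46.63 + 0.1666×71.44 = 27.9771 per 10,000.
Difference = 29.3888 − 27.9771 = 1.4116.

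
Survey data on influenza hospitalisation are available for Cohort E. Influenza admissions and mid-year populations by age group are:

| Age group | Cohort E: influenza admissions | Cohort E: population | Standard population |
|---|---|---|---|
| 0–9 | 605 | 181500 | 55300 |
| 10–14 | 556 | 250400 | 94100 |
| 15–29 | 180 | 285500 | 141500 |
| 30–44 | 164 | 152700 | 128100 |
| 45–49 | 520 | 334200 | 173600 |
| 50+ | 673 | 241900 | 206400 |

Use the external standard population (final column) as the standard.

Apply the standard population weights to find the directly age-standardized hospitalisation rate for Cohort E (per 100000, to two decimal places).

183.28

Age-specific rates per 100000 for Cohort E: 333.33, 222.04, 63.05, 107.40, 155.60, 278.21.
Standard total = 799000; weights = 0.0692, 0.1178, 0.1771, 0.1603, 0.2173, 0.2583.
Standardized rate: 0.0692×333.33 + 0.1178×222.04 + 0.1771×63.05 + 0.1603×107.40 + 0.2173×155.60 + 0.2583×278.21 = 183.2812 per 100000.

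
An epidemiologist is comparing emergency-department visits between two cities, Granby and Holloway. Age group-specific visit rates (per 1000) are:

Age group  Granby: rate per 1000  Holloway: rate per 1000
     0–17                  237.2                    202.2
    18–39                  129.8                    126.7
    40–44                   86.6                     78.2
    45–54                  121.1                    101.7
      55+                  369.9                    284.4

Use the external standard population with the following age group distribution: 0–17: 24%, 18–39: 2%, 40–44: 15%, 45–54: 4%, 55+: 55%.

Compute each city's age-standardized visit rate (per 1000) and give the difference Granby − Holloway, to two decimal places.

57.52

Standard weights: 0.24, 0.02, 0.15, 0.04, 0.55.
Granby: 0.2400×237.2 + 0.0200×129.8 + 0.1500×86.6 + 0.0400×121.1 + 0.5500×369.9 = 280.8030 per 1000.
Holloway: 0.2400×202.2 + 0.0200×126.7 + 0.1500×78.2 + 0.0400×101.7 + 0.5500×284.4 = 223.2800 per 1000.
Difference = 280.8030 − 223.2800 = 57.5230.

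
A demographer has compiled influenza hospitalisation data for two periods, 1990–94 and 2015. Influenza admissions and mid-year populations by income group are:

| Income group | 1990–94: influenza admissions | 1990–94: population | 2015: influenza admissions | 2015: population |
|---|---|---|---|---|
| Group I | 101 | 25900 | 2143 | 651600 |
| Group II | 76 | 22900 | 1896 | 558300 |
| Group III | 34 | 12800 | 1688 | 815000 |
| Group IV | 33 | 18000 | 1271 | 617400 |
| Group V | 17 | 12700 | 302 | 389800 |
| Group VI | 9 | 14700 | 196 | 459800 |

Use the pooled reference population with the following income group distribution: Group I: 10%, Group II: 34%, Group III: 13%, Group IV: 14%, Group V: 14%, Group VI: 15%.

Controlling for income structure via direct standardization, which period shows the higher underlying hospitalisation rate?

1990–94

Income-specific rates per 100000 for 1990–94: 389.96, 331.88, 265.62, 183.33, 133.86, 61.22.
For 2015: 328.88, 339.60, 207.12, 205.86, 77.48, 42.63.
Standard weights: 0.10, 0.34, 0.13, 0.14, 0.14, 0.15.
1990–94: 0.1000×389.96 + 0.3400×331.88 + 0.1300×265.62 + 0.1400×183.33 + 0.1400×133.86 + 0.1500×61.22 = 239.9563 per 100000.
2015: 0.1000×328.88 + 0.3400×339.60 + 0.1300×207.12 + 0.1400×205.86 + 0.1400×77.48 + 0.1500×42.63 = 221.3398 per 100000.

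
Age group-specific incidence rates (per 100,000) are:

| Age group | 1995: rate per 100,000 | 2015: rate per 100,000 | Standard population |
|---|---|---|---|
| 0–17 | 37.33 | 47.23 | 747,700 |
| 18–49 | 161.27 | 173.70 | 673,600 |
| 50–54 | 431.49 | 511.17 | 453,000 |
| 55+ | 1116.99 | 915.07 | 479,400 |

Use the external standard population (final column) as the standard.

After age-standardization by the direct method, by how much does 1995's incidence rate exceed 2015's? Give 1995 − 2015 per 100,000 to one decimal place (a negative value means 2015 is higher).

19.1

Standard total = 2,353,700; weights = 0.3177, 0.2862, 0.1925, 0.2037.
1995: 0.3177×37.33 + 0.2862×161.27 + 0.1925×431.49 + 0.2037×1116.99 = 368.5657 per 100,000.
2015: 0.3177×47.23 + 0.2862×173.70 + 0.1925×511.17 + 0.2037×915.07 = 349.4765 per 100,000.
Difference = 368.5657 − 349.4765 = 19.0892.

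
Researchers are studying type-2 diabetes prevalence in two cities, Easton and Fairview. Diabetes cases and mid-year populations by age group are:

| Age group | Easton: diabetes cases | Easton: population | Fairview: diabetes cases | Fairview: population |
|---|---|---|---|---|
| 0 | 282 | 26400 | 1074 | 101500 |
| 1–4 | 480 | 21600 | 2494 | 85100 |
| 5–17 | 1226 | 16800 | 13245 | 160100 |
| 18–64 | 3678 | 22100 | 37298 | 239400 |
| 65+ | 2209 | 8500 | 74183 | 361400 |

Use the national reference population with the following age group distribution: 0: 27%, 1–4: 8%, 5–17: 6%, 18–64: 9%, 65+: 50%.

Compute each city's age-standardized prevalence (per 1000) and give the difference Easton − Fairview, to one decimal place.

Age-specific rates per 1000 for Easton: 10.682, 22.222, 72.976, 166.425, 259.882.
For Fairview: 10.581, 29.307, 82.730, 155.798, 205.266.
Standard weights: 0.27, 0.08, 0.06, 0.09, 0.50.
Easton: 0.2700×10.682 + 0.0800×22.222 + 0.0600×72.976 + 0.0900×166.425 + 0.5000×259.882 = 153.9599 per 1000.
Fairview: 0.2700×10.581 + 0.0800×29.307 + 0.0600×82.730 + 0.0900×155.798 + 0.5000×205.266 = 126.8199 per 1000.
Difference = 153.9599 − 126.8199 = 27.1400.

27.1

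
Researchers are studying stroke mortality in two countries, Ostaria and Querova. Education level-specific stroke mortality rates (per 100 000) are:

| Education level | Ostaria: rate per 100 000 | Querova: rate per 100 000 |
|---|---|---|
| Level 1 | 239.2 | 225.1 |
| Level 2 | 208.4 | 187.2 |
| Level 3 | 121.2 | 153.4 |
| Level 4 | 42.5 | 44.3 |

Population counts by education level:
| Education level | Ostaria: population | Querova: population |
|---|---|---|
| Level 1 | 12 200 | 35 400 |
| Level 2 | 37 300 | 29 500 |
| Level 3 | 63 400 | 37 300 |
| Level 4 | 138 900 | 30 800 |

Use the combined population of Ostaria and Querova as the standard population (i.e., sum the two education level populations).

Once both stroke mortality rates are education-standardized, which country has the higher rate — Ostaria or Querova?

Combined standard total = 384 800; weights = 0.1237, 0.1736, 0.2617, 0.4410.
Ostaria: 0.1237×239.2 + 0.1736×208.4 + 0.2617×121.2 + 0.4410×42.5 = 116.2269 per 100 000.
Querova: 0.1237×225.1 + 0.1736×187.2 + 0.2617×153.4 + 0.4410×44.3 = 120.0229 per 100 000.

Querova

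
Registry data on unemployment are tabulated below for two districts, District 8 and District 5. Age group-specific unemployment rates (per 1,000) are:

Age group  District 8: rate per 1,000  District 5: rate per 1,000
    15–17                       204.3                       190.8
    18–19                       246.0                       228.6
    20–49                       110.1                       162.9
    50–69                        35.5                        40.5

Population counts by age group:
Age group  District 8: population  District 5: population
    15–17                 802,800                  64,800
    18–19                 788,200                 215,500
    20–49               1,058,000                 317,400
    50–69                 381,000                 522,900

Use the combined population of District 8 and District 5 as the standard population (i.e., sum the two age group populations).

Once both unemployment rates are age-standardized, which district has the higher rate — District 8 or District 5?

District 5

Combined standard total = 4,150,600; weights = 0.2090, 0.2418, 0.3314, 0.2178.
District 8: 0.2090×204.3 + 0.2418×246.0 + 0.3314×110.1 + 0.2178×35.5 = 146.4080 per 1,000.
District 5: 0.2090×190.8 + 0.2418×228.6 + 0.3314×162.9 + 0.2178×40.5 = 157.9638 per 1,000.
The crude rates (161.03 vs 120.03) would put District 8 higher, but that reflects its age composition; once standardized to a common age structure, District 5 has the higher underlying rate.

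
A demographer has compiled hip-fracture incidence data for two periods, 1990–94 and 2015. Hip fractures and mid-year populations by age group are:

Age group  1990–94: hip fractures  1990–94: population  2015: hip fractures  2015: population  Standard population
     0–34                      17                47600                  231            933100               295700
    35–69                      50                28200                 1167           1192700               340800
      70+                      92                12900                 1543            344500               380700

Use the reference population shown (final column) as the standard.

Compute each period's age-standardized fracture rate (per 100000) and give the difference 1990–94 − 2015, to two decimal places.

129.09

Age-specific rates per 100000 for 1990–94: 35.71, 177.30, 713.18.
For 2015: 24.76, 97.85, 447.90.
Standard total = 1017200; weights = 0.2907, 0.3350, 0.3743.
1990–94: 0.2907×35.71 + 0.3350×177.30 + 0.3743×713.18 = 336.7019 per 100000.
2015: 0.2907×24.76 + 0.3350×97.85 + 0.3743×447.90 = 207.6090 per 100000.
Difference = 336.7019 − 207.6090 = 129.0929.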